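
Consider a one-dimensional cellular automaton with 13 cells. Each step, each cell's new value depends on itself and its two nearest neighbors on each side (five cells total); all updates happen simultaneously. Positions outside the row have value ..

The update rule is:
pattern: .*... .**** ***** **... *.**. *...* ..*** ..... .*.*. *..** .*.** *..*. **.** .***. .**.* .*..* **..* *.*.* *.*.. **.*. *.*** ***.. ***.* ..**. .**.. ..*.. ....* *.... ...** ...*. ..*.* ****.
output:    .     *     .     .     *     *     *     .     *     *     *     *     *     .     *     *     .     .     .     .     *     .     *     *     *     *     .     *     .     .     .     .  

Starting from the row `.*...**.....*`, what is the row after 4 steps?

...**.*.****.

.*.*.**.*...*
..*.***...*.*
...**...*..*.
...**.*.****.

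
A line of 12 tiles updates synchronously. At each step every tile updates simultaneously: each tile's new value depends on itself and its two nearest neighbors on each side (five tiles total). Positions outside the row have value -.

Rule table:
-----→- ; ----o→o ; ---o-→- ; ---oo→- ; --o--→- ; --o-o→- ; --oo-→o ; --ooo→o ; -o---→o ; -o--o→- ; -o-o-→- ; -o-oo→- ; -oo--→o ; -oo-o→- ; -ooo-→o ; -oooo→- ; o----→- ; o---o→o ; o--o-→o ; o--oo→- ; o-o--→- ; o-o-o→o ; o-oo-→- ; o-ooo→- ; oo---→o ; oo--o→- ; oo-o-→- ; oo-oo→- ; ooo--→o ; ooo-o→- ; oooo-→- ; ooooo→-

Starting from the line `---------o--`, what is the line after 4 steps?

-------o--o-
-----o---o-o
---o--oo----
-o----ooo---

-o----ooo---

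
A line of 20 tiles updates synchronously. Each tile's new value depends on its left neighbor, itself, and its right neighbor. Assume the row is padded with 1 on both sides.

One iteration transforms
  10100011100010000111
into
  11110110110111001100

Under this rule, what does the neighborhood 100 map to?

At position 3 the neighborhood is 100; the next row has 1 there.

1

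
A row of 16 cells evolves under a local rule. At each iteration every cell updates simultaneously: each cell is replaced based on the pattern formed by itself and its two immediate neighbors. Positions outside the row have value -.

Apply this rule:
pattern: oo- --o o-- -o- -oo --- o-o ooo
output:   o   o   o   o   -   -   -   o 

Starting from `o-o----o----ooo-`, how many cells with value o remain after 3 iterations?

12

o-oo--ooo--o-ooo
o--ooo-ooooo--oo
ooo-oo--oooooo-o
count of o: 12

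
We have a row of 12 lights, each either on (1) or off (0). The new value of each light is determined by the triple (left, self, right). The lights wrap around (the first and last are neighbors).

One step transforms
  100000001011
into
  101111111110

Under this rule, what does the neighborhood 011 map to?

At position 10 the neighborhood is 011; the next row has 1 there.

1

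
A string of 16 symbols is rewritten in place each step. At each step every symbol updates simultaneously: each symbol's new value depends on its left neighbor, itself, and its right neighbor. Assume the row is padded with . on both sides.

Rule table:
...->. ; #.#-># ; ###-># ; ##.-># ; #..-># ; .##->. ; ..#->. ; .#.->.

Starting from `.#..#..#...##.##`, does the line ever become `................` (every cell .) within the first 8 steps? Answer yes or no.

..#..#..#...##.#
...#..#..#...##.
....#..#..#...##
.....#..#..#...#
......#..#..#...
.......#..#..#..
........#..#..#.
.........#..#..#
step 8 is .........#..#..#, still not uniform .

no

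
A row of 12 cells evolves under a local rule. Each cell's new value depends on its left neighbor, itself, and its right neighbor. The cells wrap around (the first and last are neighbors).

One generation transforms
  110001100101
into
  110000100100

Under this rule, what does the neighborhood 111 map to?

1

At position 0 the neighborhood is 111; the next row has 1 there.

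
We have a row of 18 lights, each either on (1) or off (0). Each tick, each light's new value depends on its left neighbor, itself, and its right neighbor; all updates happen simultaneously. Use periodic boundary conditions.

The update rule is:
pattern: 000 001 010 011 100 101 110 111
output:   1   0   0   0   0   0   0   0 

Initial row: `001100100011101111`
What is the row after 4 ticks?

111111100011111111

000000001000000000
111111100011111111
000000001000000000  (repeats tick 1; period 2)
tick 4: 111111100011111111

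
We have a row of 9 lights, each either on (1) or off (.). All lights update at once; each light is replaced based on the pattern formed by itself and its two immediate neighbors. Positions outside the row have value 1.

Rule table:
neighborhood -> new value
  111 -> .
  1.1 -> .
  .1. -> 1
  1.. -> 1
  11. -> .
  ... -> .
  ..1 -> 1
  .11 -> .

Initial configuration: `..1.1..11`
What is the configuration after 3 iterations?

1.....1..

111.111..
.......11
1.....1..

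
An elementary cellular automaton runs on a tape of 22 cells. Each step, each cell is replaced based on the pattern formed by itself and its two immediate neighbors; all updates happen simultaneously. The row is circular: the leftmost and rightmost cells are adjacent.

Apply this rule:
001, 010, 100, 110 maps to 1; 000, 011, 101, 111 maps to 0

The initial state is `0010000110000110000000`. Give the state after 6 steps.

0111001011001011000000
1001111001111001100000
1110001110001110110001
0011010011010010011010
0101011101011111101011
0101000101000000101001

0101000101000000101001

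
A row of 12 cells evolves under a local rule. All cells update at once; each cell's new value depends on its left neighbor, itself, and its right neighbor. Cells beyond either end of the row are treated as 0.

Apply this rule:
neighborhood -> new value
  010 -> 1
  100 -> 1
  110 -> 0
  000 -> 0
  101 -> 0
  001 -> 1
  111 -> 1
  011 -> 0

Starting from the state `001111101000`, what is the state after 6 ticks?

010111001100
110010110010
001110001111
010101010110
110101010001
000101011011

000101011011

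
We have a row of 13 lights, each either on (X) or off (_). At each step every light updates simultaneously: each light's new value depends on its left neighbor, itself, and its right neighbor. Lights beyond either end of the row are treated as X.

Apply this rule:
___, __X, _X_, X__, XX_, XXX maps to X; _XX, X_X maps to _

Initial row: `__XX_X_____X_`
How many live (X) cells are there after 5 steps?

XX_X_XXXXXXX_
XX_X__XXXXXX_
XX_XXX_XXXXX_
XX__XX__XXXX_
XXXX_XXX_XXX_
count of X: 10

10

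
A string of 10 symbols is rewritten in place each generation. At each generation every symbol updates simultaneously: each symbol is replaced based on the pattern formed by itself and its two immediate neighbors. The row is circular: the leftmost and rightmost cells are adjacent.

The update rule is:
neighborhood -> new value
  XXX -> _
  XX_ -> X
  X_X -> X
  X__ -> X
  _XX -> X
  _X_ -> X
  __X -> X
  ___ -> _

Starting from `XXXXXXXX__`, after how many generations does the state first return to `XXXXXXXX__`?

generation 1: X______XXX
generation 2: XX____XX__
generation 3: XXX__XXXXX
generation 4: __XXXX____
generation 5: _XX__XX___
generation 6: XXXXXXXX__

6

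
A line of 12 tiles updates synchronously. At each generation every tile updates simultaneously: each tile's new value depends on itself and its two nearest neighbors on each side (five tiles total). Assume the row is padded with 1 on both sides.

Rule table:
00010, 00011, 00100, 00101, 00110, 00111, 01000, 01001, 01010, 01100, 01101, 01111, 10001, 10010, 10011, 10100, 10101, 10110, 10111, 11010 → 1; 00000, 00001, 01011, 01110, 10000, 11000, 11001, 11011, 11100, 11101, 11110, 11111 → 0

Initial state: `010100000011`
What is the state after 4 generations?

000000111011

generation 1: 111110000111
generation 2: 000000001110
generation 3: 000000011000
generation 4: 000000111011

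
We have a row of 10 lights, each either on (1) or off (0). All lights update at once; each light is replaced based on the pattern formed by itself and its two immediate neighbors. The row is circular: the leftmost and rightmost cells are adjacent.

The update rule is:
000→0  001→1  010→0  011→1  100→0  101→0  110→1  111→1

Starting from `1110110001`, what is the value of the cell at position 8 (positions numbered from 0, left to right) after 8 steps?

step 1: 1110110011
step 2: 1110110111
step 3: 1110110111  (fixed point — unchanged through step 8)
position 8 holds 1

1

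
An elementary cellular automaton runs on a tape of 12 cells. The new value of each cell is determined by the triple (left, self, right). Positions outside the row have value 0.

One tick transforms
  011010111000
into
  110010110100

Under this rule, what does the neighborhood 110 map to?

0

At position 2 the neighborhood is 110; the next row has 0 there.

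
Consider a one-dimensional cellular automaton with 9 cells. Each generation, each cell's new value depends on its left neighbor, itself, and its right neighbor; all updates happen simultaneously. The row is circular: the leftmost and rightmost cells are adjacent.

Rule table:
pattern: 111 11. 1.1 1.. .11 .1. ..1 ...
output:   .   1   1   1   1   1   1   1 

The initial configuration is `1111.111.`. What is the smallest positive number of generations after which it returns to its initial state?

2

1..111.11
1111.111.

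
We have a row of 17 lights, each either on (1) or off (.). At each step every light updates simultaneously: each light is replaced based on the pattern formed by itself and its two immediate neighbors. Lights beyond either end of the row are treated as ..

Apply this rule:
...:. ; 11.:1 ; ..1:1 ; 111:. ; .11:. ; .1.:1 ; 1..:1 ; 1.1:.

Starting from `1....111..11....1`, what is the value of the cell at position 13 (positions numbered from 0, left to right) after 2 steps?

11..1..111.11..11
.111111..1..111.1
position 13 holds 1

1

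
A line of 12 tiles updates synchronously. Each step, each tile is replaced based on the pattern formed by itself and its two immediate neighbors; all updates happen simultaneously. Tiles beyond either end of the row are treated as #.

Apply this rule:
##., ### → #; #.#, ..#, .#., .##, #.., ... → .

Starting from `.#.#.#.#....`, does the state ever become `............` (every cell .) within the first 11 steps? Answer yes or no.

yes

step 1: ............
all cells are . at step 1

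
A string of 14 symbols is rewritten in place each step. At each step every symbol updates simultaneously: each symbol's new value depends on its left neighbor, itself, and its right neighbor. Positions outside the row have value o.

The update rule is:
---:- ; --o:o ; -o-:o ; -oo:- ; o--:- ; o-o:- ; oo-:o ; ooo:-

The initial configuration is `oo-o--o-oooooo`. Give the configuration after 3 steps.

-o-o-oo-------
-o-o--o------o
-o-o-oo-----o-

-o-o-oo-----o-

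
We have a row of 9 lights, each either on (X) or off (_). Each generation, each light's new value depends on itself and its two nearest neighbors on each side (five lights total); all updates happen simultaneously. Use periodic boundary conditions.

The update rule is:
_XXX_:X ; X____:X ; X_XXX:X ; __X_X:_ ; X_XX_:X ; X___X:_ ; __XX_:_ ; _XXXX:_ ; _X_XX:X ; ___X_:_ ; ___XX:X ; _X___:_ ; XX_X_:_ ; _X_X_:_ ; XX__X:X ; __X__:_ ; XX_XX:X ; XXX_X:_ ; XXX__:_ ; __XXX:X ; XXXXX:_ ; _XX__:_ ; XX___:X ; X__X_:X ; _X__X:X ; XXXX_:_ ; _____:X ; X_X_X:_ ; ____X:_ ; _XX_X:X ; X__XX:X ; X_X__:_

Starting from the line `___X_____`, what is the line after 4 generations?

_XXX_XXX_

generation 1: X____XXXX
generation 2: _XX_XX___
generation 3: X_XXX_XX_
generation 4: _XXX_XXX_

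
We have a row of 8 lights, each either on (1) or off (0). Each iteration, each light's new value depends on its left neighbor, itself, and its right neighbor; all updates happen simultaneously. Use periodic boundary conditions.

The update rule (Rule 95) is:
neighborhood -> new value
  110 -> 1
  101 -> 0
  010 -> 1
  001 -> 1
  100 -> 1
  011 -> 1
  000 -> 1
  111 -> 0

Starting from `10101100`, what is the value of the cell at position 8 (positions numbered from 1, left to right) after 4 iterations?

iteration 1: 10101111
iteration 2: 10101000
iteration 3: 10101111  (repeats iteration 1; period 2)
iteration 4: 10101000
position 8 holds 0

0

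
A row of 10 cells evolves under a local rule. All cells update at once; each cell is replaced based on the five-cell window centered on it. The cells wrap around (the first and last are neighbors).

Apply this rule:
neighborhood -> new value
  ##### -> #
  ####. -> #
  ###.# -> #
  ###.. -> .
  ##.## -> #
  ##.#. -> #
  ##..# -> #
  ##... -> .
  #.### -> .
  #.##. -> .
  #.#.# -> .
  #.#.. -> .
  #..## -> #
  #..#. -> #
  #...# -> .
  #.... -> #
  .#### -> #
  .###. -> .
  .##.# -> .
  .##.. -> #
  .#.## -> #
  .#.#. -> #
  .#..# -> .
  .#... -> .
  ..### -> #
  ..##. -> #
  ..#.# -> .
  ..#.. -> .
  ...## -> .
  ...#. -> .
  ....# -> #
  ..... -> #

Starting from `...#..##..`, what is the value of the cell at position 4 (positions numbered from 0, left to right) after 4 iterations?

##...###.#
.....#.##.
####..#.#.
.##.##.#.#
position 4 holds #

#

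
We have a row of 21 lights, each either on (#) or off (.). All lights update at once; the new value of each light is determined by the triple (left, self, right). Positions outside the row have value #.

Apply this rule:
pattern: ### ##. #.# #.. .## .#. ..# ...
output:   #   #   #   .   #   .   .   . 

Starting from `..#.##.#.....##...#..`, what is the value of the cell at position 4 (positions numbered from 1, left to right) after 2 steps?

...####......##......
...####......##......
position 4 holds #

#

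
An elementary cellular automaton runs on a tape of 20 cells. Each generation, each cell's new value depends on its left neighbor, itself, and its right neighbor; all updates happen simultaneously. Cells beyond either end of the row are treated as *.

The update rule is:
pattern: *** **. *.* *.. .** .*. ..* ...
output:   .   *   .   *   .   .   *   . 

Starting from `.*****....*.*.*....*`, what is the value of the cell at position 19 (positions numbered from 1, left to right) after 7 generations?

.

.....**..*.....*..*.
*...*.***.*...*.**..
**.*....*..*.*...***
.*..*..*.**...*.*...
..**.**...**.*...*.*
**.*..**.*.*..*.*...
.*..**.*....**...*.*
position 19 holds .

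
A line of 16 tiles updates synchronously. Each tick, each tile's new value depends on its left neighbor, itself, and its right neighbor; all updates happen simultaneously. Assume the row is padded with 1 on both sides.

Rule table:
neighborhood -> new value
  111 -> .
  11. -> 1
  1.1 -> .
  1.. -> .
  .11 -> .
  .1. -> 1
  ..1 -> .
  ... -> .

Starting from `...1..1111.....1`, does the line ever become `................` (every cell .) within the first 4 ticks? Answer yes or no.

no

tick 1: ...1.....1......
tick 2: ...1.....1......  (fixed point — unchanged through tick 4)
tick 4 is ...1.....1......, still not uniform .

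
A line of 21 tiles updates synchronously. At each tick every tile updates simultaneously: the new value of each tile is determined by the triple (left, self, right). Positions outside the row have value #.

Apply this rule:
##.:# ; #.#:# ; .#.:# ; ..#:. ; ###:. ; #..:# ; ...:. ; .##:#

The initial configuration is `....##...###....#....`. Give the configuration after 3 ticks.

tick 1: #...###..#.##...##...
tick 2: ##..#.##.#####..###..
tick 3: .##.######...##.#.##.

.##.######...##.#.##.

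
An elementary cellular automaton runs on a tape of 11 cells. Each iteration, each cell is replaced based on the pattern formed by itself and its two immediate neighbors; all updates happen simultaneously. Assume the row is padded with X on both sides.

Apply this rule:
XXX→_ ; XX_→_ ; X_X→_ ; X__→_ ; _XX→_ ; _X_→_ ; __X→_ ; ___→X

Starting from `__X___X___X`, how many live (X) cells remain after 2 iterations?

3

iteration 1: ____X___X__
iteration 2: _XX___X____
count of X: 3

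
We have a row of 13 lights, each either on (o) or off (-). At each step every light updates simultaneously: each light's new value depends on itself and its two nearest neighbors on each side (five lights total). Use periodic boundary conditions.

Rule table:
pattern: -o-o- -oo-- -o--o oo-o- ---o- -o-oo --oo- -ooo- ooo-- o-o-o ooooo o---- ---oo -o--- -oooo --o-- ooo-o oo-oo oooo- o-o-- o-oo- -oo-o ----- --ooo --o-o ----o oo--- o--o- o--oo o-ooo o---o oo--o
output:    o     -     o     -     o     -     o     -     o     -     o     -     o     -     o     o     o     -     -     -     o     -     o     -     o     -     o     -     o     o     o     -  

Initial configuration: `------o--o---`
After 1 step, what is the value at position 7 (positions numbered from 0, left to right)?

o

step 1: oooo-ooo-o--o
position 7 holds o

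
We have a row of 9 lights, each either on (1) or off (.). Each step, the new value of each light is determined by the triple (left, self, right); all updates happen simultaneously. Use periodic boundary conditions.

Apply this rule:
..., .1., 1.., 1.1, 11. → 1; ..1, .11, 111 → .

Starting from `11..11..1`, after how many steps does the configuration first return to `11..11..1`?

.11..11..
..11..111
1..11...1
11..111..
.11...11.
..111..11
1...11..1
111..11..
..11..11.
1..11..11
11..11...
.11..111.
..11...11
1..111..1
11...11..
.111..11.
...11..11
11..11..1

18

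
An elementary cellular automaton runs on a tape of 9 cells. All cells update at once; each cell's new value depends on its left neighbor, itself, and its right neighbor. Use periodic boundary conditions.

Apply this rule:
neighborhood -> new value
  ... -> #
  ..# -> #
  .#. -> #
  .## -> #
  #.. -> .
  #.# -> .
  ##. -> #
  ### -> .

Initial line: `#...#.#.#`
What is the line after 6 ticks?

#.#.#.#.#

#.###.#.#
#.#.#.#.#
#.#.#.#.#  (fixed point — unchanged through tick 6)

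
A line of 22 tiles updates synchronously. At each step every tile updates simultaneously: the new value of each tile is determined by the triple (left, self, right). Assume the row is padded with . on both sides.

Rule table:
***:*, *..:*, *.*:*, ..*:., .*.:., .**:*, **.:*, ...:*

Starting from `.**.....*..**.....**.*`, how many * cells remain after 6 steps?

21

step 1: .******..*.******.***.
step 2: .*******..************
step 3: .********.************
step 4: .*********************
step 5: .*********************  (fixed point — unchanged through step 6)
count of *: 21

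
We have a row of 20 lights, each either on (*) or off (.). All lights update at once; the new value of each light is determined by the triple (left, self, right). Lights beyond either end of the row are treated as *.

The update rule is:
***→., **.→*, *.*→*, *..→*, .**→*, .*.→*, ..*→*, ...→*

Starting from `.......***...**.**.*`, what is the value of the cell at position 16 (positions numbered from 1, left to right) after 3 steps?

*

********.***********
.......***..........
********.***********
position 16 holds *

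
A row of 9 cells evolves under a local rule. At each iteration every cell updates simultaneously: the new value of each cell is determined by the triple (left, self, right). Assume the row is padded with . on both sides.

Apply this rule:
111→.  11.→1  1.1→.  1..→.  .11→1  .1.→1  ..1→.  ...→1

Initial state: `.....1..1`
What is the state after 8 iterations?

1..1.1..1

iteration 1: 1111.1..1
iteration 2: 1..1.1..1
iteration 3: 1..1.1..1  (fixed point — unchanged through iteration 8)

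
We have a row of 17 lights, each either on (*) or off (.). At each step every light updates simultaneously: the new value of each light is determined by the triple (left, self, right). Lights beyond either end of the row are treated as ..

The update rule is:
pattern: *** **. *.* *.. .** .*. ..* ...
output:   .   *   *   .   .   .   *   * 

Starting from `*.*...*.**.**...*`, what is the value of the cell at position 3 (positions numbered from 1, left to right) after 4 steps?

step 1: .*..**.*.**.*.**.
step 2: *..*.**.*.**.*.*.
step 3: ..*.*.**.*.**.*..
step 4: **.*.*.**.*.**..*
position 3 holds .

.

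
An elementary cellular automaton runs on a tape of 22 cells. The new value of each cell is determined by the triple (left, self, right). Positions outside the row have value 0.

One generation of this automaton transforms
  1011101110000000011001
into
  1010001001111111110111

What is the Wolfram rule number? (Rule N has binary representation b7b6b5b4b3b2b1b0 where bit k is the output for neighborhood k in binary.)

position 3: 111 → 0  (bit 7 = 0)
position 4: 110 → 0  (bit 6 = 0)
position 1: 101 → 0  (bit 5 = 0)
position 9: 100 → 1  (bit 4 = 1)
position 2: 011 → 1  (bit 3 = 1)
position 0: 010 → 1  (bit 2 = 1)
position 16: 001 → 1  (bit 1 = 1)
position 10: 000 → 1  (bit 0 = 1)
bits b7..b0 = 00011111 = 31

31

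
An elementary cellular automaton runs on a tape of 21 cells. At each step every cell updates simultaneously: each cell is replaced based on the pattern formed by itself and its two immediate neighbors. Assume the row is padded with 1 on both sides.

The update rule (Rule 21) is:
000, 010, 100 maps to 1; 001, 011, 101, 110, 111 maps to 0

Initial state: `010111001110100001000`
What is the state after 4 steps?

111111111100000000000

step 1: 010000100000111101110
step 2: 011110111110000000000
step 3: 000000000001111111110
step 4: 111111111100000000000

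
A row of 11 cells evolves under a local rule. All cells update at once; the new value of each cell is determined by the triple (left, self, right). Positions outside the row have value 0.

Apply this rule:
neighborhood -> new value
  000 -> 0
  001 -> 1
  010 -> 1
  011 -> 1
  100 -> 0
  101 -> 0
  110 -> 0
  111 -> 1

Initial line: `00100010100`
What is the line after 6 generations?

10101100000

generation 1: 01100110100
generation 2: 11001100100
generation 3: 10011001100
generation 4: 10110011000
generation 5: 10100110000
generation 6: 10101100000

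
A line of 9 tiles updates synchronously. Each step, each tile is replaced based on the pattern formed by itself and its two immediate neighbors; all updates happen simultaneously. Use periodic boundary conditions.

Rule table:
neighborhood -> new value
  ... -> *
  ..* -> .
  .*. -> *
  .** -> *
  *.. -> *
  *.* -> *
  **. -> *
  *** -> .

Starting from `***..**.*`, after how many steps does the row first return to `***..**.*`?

step 1: ..**.****
step 2: *.****..*
step 3: ***..**.*

3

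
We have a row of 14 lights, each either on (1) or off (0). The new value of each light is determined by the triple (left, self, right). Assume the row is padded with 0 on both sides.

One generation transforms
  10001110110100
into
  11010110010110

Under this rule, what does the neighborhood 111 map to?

At position 5 the neighborhood is 111; the next row has 1 there.

1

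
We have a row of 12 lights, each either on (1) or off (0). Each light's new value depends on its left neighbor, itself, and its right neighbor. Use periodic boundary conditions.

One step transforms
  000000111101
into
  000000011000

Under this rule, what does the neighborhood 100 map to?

0

At position 0 the neighborhood is 100; the next row has 0 there.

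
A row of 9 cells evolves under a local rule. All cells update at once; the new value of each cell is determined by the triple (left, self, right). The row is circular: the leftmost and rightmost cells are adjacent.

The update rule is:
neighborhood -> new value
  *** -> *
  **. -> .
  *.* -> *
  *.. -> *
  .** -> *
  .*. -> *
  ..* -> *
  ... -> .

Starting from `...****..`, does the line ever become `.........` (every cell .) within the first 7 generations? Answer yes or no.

..****.*.
.****.***
****.***.
***.***.*
**.***.**
*.***.***
.***.****
generation 7 is .***.****, still not uniform .

no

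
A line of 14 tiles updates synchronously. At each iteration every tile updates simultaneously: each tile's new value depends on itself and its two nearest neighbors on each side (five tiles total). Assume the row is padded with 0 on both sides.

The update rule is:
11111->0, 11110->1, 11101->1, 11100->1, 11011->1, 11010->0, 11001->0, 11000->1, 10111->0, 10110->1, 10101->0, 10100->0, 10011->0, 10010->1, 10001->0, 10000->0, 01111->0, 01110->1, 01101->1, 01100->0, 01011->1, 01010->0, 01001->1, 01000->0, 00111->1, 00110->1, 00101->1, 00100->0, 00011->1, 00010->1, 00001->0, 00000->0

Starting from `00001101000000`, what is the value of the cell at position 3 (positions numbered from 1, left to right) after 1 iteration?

00011100000000
position 3 holds 0

0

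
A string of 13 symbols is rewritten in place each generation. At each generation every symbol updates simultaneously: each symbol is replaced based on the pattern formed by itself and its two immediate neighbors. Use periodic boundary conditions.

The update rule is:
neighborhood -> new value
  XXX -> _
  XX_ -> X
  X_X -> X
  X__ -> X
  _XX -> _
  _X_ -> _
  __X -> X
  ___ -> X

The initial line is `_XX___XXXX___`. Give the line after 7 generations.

XXX___XXXXX_X

X_XXXX___XXXX
XX___XXXX____
_XXXX___XXXXX
X___XXXX____X
XXXX___XXXXX_
___XXXX____XX
XXX___XXXXX_X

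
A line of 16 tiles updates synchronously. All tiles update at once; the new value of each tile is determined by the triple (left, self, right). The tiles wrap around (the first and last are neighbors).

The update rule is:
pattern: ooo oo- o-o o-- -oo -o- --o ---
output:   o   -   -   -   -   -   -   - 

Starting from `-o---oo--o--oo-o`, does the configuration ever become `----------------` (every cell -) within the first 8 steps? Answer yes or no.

----------------
all cells are - at step 1

yes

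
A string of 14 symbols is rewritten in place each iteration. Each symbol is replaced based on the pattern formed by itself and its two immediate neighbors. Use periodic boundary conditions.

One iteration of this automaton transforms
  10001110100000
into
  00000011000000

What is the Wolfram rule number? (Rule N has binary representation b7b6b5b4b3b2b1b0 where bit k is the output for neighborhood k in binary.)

position 5: 111 → 0  (bit 7 = 0)
position 6: 110 → 1  (bit 6 = 1)
position 7: 101 → 1  (bit 5 = 1)
position 1: 100 → 0  (bit 4 = 0)
position 4: 011 → 0  (bit 3 = 0)
position 0: 010 → 0  (bit 2 = 0)
position 3: 001 → 0  (bit 1 = 0)
position 2: 000 → 0  (bit 0 = 0)
bits b7..b0 = 01100000 = 96

96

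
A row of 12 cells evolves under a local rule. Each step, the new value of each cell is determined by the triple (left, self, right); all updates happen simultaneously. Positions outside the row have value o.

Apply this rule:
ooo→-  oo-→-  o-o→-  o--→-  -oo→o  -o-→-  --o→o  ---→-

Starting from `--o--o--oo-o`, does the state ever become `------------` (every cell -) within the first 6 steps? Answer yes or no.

-o--o--oo--o
---o--oo--oo
--o--oo--oo-
-o--oo--oo--
---oo--oo--o
--oo--oo--oo
step 6 is --oo--oo--oo, still not uniform -

no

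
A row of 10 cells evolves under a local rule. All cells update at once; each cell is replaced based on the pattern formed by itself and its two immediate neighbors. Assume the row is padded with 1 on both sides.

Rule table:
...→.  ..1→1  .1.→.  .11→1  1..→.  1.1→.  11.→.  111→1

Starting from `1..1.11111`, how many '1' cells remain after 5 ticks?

..1..11111
.1..111111
...1111111
..11111111
.111111111
count of 1: 9

9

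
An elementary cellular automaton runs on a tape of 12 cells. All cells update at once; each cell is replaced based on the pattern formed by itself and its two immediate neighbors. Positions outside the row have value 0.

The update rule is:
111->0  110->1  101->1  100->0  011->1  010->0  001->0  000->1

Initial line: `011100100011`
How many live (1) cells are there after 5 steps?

7

step 1: 010100001011
step 2: 001001100111
step 3: 100001100101
step 4: 001101100010
step 5: 101111101000
count of 1: 7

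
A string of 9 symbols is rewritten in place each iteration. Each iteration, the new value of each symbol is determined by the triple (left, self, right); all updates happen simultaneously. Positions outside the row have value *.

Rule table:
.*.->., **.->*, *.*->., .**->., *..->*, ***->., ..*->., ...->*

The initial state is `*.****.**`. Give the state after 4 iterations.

*....*...
****..**.
...**..*.
**..**...

**..**...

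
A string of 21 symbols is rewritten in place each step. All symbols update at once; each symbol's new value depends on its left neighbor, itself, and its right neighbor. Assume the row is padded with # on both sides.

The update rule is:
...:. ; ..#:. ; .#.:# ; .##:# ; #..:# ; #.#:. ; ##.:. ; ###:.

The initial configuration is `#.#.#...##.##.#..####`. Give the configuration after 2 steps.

#.#.#.#.##.##.#..##..

step 1: ..#.##..#..#..##.#...
step 2: #.#.#.#.##.##.#..##..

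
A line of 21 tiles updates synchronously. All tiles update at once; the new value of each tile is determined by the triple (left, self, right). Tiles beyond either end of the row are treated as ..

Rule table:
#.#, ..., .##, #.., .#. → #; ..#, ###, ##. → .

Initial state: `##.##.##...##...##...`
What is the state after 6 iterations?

#.##.##.##.#.##.#.###
###.##.##.####.####..
#..##.##.##...##...##
##.#.##.##.##.#.##.#.
#.####.##.##.####.###
###...##.##.##...##..

###...##.##.##...##..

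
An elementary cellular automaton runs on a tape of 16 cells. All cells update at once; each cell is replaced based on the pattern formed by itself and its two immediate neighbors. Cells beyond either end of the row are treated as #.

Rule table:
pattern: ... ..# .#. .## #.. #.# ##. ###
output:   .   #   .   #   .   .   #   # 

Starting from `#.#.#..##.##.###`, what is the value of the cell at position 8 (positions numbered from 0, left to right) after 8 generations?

#.....###.##.###
#....####.##.###
#...#####.##.###
#..######.##.###
#.#######.##.###
#.#######.##.###  (fixed point — unchanged through generation 8)
position 8 holds #

#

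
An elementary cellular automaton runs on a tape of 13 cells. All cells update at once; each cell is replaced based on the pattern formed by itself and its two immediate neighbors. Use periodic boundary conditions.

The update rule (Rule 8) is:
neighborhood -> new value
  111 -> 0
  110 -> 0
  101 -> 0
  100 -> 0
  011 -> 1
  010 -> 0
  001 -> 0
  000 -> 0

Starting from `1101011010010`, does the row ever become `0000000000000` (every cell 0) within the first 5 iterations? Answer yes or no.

1000010000000
0000000000000
all cells are 0 at iteration 2

yes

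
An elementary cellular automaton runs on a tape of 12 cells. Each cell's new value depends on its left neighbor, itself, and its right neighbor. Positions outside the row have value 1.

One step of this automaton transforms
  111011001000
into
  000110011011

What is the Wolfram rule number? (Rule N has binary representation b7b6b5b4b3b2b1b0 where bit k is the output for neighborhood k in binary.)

position 0: 111 → 0  (bit 7 = 0)
position 2: 110 → 0  (bit 6 = 0)
position 3: 101 → 1  (bit 5 = 1)
position 6: 100 → 0  (bit 4 = 0)
position 4: 011 → 1  (bit 3 = 1)
position 8: 010 → 1  (bit 2 = 1)
position 7: 001 → 1  (bit 1 = 1)
position 10: 000 → 1  (bit 0 = 1)
bits b7..b0 = 00101111 = 47

47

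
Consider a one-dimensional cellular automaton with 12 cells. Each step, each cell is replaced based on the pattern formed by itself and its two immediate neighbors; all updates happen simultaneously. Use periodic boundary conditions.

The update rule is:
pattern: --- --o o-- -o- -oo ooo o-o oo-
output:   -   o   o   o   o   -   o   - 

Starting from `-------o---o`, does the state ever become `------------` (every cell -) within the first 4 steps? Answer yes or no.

step 1: o-----ooo-oo
step 2: -o---oo--oo-
step 3: ooo-oo-ooo-o
step 4: ---oo-oo--oo
step 4 is ---oo-oo--oo, still not uniform -

no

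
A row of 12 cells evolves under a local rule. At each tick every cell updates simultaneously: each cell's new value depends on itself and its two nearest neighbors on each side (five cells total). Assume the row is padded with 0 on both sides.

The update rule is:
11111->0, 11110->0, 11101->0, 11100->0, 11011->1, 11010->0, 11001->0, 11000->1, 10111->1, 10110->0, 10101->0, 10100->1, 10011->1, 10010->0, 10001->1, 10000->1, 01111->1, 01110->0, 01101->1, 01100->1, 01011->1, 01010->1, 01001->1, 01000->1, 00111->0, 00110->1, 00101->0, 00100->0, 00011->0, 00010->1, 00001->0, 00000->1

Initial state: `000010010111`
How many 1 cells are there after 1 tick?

6

110101001100
count of 1: 6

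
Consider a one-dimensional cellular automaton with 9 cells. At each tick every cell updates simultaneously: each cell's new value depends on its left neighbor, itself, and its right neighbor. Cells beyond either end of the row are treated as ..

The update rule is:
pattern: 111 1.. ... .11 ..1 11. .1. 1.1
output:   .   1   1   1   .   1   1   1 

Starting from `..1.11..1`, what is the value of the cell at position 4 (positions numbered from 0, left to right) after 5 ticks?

1

1.11111.1
111...111
1.111.1.1
111.11111
1.111...1
position 4 holds 1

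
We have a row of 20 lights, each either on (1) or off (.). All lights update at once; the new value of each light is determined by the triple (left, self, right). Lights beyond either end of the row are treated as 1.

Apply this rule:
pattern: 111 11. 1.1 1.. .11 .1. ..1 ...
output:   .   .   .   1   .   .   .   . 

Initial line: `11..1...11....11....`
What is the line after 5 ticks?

1..1..1..1....1.....

tick 1: ..1..1....1.....1...
tick 2: 1..1..1....1.....1..
tick 3: .1..1..1....1.....1.
tick 4: ..1..1..1....1......
tick 5: 1..1..1..1....1.....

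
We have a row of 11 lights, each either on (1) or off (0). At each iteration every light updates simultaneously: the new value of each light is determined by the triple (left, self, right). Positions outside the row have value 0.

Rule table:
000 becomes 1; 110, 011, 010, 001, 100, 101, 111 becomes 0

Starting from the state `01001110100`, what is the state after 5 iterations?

00000000001

iteration 1: 00000000001
iteration 2: 11111111100
iteration 3: 00000000001  (repeats iteration 1; period 2)
iteration 5: 00000000001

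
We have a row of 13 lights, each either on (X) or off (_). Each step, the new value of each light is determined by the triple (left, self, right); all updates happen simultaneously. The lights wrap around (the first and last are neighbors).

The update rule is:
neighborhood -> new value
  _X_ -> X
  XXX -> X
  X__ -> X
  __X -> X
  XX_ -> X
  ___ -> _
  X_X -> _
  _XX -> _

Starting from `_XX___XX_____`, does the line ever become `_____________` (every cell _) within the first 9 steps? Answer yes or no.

step 1: X_XX_X_XX____
step 2: X__X_X__XX__X
step 3: XXXX_XXX_XXX_
step 4: _XXX__XX__XX_
step 5: X_XXXX_XXX_XX
step 6: X__XXX__XX__X
step 7: XXX_XXXX_XXX_
step 8: _XX__XXX__XX_
step 9: X_XXX_XXXX_XX
step 9 is X_XXX_XXXX_XX, still not uniform _

no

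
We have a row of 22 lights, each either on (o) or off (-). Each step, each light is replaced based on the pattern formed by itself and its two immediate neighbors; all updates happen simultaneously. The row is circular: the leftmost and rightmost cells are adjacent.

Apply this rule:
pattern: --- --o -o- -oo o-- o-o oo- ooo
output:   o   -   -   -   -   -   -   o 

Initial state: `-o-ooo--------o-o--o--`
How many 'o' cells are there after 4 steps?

----o--oooooo--------o
-oo-----oooo--oooooo--
----ooo--oo----oooo--o
-oo--o------oo--oo----
count of o: 7

7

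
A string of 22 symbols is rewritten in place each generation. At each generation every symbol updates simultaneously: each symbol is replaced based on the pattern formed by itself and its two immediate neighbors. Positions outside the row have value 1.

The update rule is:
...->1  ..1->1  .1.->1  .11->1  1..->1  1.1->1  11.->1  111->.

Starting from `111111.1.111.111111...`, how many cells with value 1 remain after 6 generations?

.....11111.111....1111
111111...111.111111...
.....11111.111....1111  (repeats generation 1; period 2)
generation 6: 111111...111.111111...
count of 1: 15

15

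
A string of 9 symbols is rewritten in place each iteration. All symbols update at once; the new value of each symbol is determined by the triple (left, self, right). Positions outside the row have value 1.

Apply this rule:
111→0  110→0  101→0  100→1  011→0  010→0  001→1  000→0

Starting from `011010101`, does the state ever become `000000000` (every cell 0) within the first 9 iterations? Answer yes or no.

yes

iteration 1: 000000000
all cells are 0 at iteration 1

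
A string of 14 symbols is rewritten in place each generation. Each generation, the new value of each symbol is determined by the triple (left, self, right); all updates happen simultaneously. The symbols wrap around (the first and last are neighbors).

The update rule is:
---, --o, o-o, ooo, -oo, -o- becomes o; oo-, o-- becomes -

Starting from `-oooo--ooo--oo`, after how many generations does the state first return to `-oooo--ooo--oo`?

14

generation 1: oooo--ooo--oo-
generation 2: ooo--ooo--oo-o
generation 3: oo--ooo--oo-oo
generation 4: o--ooo--oo-ooo
generation 5: --ooo--oo-oooo
generation 6: -ooo--oo-oooo-
generation 7: ooo--oo-oooo--
generation 8: oo--oo-oooo--o
generation 9: o--oo-oooo--oo
generation 10: --oo-oooo--ooo
generation 11: -oo-oooo--ooo-
generation 12: oo-oooo--ooo--
generation 13: o-oooo--ooo--o
generation 14: -oooo--ooo--oo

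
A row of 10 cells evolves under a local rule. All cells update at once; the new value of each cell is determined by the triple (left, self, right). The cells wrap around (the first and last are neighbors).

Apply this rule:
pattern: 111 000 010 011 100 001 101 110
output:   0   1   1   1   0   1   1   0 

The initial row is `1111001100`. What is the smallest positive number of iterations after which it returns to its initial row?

1000011001
0011110011
0110000110
1100111100
1001100001
0011001111
0110011000
1100110011
0001100110
1111001100

10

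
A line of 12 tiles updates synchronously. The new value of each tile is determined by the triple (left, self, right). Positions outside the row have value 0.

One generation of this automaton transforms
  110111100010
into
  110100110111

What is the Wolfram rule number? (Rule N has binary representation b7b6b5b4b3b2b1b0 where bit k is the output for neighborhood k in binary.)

position 4: 111 → 0  (bit 7 = 0)
position 1: 110 → 1  (bit 6 = 1)
position 2: 101 → 0  (bit 5 = 0)
position 7: 100 → 1  (bit 4 = 1)
position 0: 011 → 1  (bit 3 = 1)
position 10: 010 → 1  (bit 2 = 1)
position 9: 001 → 1  (bit 1 = 1)
position 8: 000 → 0  (bit 0 = 0)
bits b7..b0 = 01011110 = 94

94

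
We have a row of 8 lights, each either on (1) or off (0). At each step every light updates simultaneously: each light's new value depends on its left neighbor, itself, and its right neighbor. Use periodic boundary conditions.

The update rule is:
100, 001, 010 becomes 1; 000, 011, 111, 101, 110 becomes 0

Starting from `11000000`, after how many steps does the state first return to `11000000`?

6

00100001
11110011
00001100
00010010
00111111
11000000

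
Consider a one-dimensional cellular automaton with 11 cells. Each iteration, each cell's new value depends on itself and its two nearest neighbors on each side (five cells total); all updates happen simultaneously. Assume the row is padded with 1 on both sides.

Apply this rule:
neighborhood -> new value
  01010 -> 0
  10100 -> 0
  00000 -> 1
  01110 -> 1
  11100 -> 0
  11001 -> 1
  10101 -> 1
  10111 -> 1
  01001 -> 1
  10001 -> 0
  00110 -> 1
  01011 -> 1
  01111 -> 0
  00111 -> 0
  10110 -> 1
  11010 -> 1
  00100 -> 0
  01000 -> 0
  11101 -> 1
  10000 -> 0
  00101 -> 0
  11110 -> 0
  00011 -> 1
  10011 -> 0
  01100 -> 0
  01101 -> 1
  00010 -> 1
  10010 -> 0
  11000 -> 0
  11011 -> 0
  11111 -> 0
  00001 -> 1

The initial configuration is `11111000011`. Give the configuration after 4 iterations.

00000001100
00111111010
10000001111
00011110000

00011110000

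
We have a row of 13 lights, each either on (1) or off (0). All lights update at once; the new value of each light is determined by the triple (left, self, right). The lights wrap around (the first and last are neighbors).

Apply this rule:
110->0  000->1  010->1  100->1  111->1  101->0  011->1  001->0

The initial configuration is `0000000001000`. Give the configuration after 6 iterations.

1111111101111
1111111001111
1111110101111
1111100101111
1111010101111
1110010101111

1110010101111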